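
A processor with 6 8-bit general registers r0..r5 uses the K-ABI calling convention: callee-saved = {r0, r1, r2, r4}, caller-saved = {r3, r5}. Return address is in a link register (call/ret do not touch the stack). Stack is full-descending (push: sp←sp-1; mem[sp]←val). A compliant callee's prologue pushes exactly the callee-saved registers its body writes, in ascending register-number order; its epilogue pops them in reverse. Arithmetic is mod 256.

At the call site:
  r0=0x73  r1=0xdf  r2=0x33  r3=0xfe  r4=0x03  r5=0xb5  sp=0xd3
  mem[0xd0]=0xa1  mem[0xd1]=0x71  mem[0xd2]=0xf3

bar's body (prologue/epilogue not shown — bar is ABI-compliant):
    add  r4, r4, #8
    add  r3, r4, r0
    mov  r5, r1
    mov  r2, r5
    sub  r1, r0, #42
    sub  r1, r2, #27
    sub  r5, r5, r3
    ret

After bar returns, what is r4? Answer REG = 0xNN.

REG = 0x03

prologue: push r1 → mem[0xd2]=0xdf, sp=0xd2
prologue: push r2 → mem[0xd1]=0x33, sp=0xd1
prologue: push r4 → mem[0xd0]=0x03, sp=0xd0
body[0] add  r4, r4, #8 → r4=0x0b
body[1] add  r3, r4, r0 → r3=0x7e
body[2] mov  r5, r1 → r5=0xdf
body[3] mov  r2, r5 → r2=0xdf
body[4] sub  r1, r0, #42 → r1=0x49
body[5] sub  r1, r2, #27 → r1=0xc4
body[6] sub  r5, r5, r3 → r5=0x61
epilogue: pop r4=0x03, sp=0xd1
epilogue: pop r2=0x33, sp=0xd2
epilogue: pop r1=0xdf, sp=0xd3
r4 is callee-saved → restored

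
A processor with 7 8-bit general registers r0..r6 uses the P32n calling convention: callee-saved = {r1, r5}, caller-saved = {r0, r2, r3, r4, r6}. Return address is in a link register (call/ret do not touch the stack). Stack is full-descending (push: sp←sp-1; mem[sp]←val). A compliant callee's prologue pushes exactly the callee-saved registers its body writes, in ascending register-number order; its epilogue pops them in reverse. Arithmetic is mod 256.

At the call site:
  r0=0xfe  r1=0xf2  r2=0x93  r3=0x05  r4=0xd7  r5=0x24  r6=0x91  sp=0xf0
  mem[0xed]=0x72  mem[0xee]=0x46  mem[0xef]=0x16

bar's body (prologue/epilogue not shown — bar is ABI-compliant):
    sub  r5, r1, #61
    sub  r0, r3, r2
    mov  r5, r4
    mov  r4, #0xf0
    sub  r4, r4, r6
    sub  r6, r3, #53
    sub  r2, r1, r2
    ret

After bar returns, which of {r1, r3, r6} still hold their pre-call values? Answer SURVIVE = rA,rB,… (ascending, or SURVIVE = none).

SURVIVE = r1,r3

prologue: push r5 → mem[0xef]=0x24, sp=0xef
body[0] sub  r5, r1, #61 → r5=0xb5
body[1] sub  r0, r3, r2 → r0=0x72
body[2] mov  r5, r4 → r5=0xd7
body[3] mov  r4, #0xf0 → r4=0xf0
body[4] sub  r4, r4, r6 → r4=0x5f
body[5] sub  r6, r3, #53 → r6=0xd0
body[6] sub  r2, r1, r2 → r2=0x5f
epilogue: pop r5=0x24, sp=0xf0
r1: callee-saved, written=False
r3: caller-saved, written=False
r6: caller-saved, written=True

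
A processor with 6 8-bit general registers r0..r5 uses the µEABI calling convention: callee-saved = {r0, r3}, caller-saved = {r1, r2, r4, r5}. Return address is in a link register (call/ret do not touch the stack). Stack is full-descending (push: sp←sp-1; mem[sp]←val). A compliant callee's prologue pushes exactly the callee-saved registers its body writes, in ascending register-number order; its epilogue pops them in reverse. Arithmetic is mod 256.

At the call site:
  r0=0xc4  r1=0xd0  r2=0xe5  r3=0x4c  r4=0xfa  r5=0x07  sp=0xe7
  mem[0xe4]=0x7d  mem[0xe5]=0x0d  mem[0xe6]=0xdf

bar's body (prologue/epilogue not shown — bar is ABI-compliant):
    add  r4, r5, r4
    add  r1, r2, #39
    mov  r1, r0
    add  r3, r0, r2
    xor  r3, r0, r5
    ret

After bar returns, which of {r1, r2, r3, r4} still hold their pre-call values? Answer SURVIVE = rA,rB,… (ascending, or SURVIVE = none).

SURVIVE = r2,r3

prologue: push r3 → mem[0xe6]=0x4c, sp=0xe6
body[0] add  r4, r5, r4 → r4=0x01
body[1] add  r1, r2, #39 → r1=0x0c
body[2] mov  r1, r0 → r1=0xc4
body[3] add  r3, r0, r2 → r3=0xa9
body[4] xor  r3, r0, r5 → r3=0xc3
epilogue: pop r3=0x4c, sp=0xe7
r1: caller-saved, written=True
r2: caller-saved, written=False
r3: callee-saved, written=True
r4: caller-saved, written=True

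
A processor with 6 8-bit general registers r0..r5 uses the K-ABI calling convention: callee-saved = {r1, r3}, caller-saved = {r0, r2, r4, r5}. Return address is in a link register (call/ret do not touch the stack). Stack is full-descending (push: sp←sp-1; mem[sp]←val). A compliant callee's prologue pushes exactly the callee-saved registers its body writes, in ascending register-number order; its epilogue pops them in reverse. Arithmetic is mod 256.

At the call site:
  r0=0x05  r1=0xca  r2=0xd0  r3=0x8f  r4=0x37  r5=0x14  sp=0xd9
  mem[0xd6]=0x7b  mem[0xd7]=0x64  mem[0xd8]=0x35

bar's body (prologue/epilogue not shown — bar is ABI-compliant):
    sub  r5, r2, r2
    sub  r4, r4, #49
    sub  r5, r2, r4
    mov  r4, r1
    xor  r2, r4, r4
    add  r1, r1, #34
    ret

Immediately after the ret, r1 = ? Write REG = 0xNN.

REG = 0xca

prologue: push r1 -> mem[0xd8]=0xca, sp=0xd8
body[0] sub  r5, r2, r2 -> r5=0x00
body[1] sub  r4, r4, #49 -> r4=0x06
body[2] sub  r5, r2, r4 -> r5=0xca
body[3] mov  r4, r1 -> r4=0xca
body[4] xor  r2, r4, r4 -> r2=0x00
body[5] add  r1, r1, #34 -> r1=0xec
epilogue: pop r1=0xca, sp=0xd9
r1 is callee-saved -> restored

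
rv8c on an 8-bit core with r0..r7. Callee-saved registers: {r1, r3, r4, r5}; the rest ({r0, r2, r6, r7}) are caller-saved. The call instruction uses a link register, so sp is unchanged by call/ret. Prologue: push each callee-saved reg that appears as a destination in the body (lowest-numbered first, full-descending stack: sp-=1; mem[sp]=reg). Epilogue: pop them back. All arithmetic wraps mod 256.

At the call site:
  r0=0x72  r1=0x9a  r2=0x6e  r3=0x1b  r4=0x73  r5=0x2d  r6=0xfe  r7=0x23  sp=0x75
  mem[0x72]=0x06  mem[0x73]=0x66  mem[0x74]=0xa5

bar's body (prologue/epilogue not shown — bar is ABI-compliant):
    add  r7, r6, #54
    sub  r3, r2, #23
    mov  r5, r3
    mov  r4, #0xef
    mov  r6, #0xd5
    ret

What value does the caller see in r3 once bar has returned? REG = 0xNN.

REG = 0x1b

prologue: push r3 -> mem[0x74]=0x1b, sp=0x74
prologue: push r4 -> mem[0x73]=0x73, sp=0x73
prologue: push r5 -> mem[0x72]=0x2d, sp=0x72
body[0] add  r7, r6, #54 -> r7=0x34
body[1] sub  r3, r2, #23 -> r3=0x57
body[2] mov  r5, r3 -> r5=0x57
body[3] mov  r4, #0xef -> r4=0xef
body[4] mov  r6, #0xd5 -> r6=0xd5
epilogue: pop r5=0x2d, sp=0x73
epilogue: pop r4=0x73, sp=0x74
epilogue: pop r3=0x1b, sp=0x75
r3 is callee-saved -> restored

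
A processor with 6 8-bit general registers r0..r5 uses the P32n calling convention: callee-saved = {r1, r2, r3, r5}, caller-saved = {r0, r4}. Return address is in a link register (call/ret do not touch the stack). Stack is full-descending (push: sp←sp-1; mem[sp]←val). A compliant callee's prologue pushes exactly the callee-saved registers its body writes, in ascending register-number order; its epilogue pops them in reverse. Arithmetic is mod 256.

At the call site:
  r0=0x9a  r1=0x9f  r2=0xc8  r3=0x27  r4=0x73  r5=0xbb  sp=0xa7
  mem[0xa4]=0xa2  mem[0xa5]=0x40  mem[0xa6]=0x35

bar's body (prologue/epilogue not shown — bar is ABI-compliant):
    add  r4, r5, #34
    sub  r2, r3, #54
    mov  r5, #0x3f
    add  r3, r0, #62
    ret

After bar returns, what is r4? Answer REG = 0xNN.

prologue: push r2 -> mem[0xa6]=0xc8, sp=0xa6
prologue: push r3 -> mem[0xa5]=0x27, sp=0xa5
prologue: push r5 -> mem[0xa4]=0xbb, sp=0xa4
body[0] add  r4, r5, #34 -> r4=0xdd
body[1] sub  r2, r3, #54 -> r2=0xf1
body[2] mov  r5, #0x3f -> r5=0x3f
body[3] add  r3, r0, #62 -> r3=0xd8
epilogue: pop r5=0xbb, sp=0xa5
epilogue: pop r3=0x27, sp=0xa6
epilogue: pop r2=0xc8, sp=0xa7
r4 is caller-saved -> body value

REG = 0xdd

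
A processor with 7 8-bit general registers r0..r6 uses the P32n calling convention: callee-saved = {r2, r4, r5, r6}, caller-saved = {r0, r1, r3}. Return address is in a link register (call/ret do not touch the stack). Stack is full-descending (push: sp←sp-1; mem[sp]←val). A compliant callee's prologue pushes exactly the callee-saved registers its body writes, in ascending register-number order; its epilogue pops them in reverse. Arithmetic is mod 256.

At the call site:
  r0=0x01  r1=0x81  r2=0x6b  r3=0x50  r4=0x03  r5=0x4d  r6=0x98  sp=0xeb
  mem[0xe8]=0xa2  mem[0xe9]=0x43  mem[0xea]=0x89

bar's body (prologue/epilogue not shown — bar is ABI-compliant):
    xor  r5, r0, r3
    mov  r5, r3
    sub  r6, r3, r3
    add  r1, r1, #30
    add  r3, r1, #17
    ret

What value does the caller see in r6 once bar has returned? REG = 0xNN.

REG = 0x98

prologue: push r5 -> mem[0xea]=0x4d, sp=0xea
prologue: push r6 -> mem[0xe9]=0x98, sp=0xe9
body[0] xor  r5, r0, r3 -> r5=0x51
body[1] mov  r5, r3 -> r5=0x50
body[2] sub  r6, r3, r3 -> r6=0x00
body[3] add  r1, r1, #30 -> r1=0x9f
body[4] add  r3, r1, #17 -> r3=0xb0
epilogue: pop r6=0x98, sp=0xea
epilogue: pop r5=0x4d, sp=0xeb
r6 is callee-saved -> restored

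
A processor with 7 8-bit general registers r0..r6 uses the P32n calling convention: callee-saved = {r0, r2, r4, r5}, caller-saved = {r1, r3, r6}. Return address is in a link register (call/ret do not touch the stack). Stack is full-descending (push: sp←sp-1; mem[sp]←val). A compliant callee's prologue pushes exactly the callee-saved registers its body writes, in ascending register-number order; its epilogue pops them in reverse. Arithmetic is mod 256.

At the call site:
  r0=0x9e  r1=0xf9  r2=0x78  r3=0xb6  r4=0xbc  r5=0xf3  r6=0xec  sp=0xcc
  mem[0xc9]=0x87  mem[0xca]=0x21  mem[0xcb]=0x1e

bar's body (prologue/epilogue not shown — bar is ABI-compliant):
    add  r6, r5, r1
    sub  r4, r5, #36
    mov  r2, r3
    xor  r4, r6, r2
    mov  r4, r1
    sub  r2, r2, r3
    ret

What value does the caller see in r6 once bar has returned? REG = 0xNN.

REG = 0xec

prologue: push r2 -> mem[0xcb]=0x78, sp=0xcb
prologue: push r4 -> mem[0xca]=0xbc, sp=0xca
body[0] add  r6, r5, r1 -> r6=0xec
body[1] sub  r4, r5, #36 -> r4=0xcf
body[2] mov  r2, r3 -> r2=0xb6
body[3] xor  r4, r6, r2 -> r4=0x5a
body[4] mov  r4, r1 -> r4=0xf9
body[5] sub  r2, r2, r3 -> r2=0x00
epilogue: pop r4=0xbc, sp=0xcb
epilogue: pop r2=0x78, sp=0xcc
r6 is caller-saved -> body value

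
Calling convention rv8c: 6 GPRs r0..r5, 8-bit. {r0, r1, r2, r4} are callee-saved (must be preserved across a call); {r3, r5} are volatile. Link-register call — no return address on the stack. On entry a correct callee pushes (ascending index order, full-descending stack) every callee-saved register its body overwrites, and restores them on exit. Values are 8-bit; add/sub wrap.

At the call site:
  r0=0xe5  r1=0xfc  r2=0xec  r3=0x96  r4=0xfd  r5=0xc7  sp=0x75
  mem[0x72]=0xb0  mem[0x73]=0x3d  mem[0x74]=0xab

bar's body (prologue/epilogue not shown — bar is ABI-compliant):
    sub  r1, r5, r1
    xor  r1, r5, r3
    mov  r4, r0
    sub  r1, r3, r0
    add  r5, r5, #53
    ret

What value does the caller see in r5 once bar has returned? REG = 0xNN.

REG = 0xfc

prologue: push r1 -> mem[0x74]=0xfc, sp=0x74
prologue: push r4 -> mem[0x73]=0xfd, sp=0x73
body[0] sub  r1, r5, r1 -> r1=0xcb
body[1] xor  r1, r5, r3 -> r1=0x51
body[2] mov  r4, r0 -> r4=0xe5
body[3] sub  r1, r3, r0 -> r1=0xb1
body[4] add  r5, r5, #53 -> r5=0xfc
epilogue: pop r4=0xfd, sp=0x74
epilogue: pop r1=0xfc, sp=0x75
r5 is caller-saved -> body value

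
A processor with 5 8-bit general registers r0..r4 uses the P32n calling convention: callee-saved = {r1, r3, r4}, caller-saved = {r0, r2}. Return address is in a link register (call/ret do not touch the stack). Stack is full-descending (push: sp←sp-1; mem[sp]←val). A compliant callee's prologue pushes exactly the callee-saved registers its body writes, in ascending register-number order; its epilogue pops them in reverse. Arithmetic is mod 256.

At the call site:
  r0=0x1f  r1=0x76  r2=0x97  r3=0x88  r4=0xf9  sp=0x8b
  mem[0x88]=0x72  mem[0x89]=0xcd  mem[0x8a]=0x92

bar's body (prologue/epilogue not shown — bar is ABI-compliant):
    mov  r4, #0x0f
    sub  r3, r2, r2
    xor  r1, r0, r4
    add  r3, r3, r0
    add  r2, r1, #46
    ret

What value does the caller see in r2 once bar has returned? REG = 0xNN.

REG = 0x3e

prologue: push r1 → mem[0x8a]=0x76, sp=0x8a
prologue: push r3 → mem[0x89]=0x88, sp=0x89
prologue: push r4 → mem[0x88]=0xf9, sp=0x88
body[0] mov  r4, #0x0f → r4=0x0f
body[1] sub  r3, r2, r2 → r3=0x00
body[2] xor  r1, r0, r4 → r1=0x10
body[3] add  r3, r3, r0 → r3=0x1f
body[4] add  r2, r1, #46 → r2=0x3e
epilogue: pop r4=0xf9, sp=0x89
epilogue: pop r3=0x88, sp=0x8a
epilogue: pop r1=0x76, sp=0x8b
r2 is caller-saved → body value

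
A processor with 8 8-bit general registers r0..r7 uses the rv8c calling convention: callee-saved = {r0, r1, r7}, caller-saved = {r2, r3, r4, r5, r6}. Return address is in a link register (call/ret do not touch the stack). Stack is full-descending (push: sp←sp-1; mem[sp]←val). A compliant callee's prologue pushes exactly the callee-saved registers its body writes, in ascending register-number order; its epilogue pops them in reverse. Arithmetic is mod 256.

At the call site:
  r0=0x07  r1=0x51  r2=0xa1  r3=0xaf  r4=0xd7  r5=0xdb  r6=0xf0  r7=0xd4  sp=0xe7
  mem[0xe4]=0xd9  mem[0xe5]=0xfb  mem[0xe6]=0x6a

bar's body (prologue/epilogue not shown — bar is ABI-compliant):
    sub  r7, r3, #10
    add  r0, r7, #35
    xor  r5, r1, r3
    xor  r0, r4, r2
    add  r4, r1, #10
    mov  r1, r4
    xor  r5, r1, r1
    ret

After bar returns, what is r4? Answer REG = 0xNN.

REG = 0x5b

prologue: push r0 → mem[0xe6]=0x07, sp=0xe6
prologue: push r1 → mem[0xe5]=0x51, sp=0xe5
prologue: push r7 → mem[0xe4]=0xd4, sp=0xe4
body[0] sub  r7, r3, #10 → r7=0xa5
body[1] add  r0, r7, #35 → r0=0xc8
body[2] xor  r5, r1, r3 → r5=0xfe
body[3] xor  r0, r4, r2 → r0=0x76
body[4] add  r4, r1, #10 → r4=0x5b
body[5] mov  r1, r4 → r1=0x5b
body[6] xor  r5, r1, r1 → r5=0x00
epilogue: pop r7=0xd4, sp=0xe5
epilogue: pop r1=0x51, sp=0xe6
epilogue: pop r0=0x07, sp=0xe7
r4 is caller-saved → body value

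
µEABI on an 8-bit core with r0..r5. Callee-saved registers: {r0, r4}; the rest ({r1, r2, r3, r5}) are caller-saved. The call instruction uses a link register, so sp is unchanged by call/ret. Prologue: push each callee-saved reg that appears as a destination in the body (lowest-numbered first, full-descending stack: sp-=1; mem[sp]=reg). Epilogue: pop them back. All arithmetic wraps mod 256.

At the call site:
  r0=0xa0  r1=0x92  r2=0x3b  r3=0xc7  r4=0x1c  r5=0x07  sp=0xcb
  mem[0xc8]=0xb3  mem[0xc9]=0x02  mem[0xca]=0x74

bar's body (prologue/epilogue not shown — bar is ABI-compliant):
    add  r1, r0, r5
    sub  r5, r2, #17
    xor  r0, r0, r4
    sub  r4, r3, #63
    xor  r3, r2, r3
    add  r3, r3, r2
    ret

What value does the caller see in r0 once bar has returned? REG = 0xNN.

REG = 0xa0

prologue: push r0 → mem[0xca]=0xa0, sp=0xca
prologue: push r4 → mem[0xc9]=0x1c, sp=0xc9
body[0] add  r1, r0, r5 → r1=0xa7
body[1] sub  r5, r2, #17 → r5=0x2a
body[2] xor  r0, r0, r4 → r0=0xbc
body[3] sub  r4, r3, #63 → r4=0x88
body[4] xor  r3, r2, r3 → r3=0xfc
body[5] add  r3, r3, r2 → r3=0x37
epilogue: pop r4=0x1c, sp=0xca
epilogue: pop r0=0xa0, sp=0xcb
r0 is callee-saved → restored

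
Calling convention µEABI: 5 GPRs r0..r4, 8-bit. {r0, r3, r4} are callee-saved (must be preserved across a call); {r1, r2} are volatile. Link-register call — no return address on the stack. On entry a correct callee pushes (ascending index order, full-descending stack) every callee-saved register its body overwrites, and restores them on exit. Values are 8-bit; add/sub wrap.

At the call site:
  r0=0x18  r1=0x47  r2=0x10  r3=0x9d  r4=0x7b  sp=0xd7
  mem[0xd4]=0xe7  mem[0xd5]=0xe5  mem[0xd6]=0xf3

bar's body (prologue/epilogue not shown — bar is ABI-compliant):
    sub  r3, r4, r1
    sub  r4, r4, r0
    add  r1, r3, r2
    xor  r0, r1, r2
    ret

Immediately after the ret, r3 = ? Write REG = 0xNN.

prologue: push r0 → mem[0xd6]=0x18, sp=0xd6
prologue: push r3 → mem[0xd5]=0x9d, sp=0xd5
prologue: push r4 → mem[0xd4]=0x7b, sp=0xd4
body[0] sub  r3, r4, r1 → r3=0x34
body[1] sub  r4, r4, r0 → r4=0x63
body[2] add  r1, r3, r2 → r1=0x44
body[3] xor  r0, r1, r2 → r0=0x54
epilogue: pop r4=0x7b, sp=0xd5
epilogue: pop r3=0x9d, sp=0xd6
epilogue: pop r0=0x18, sp=0xd7
r3 is callee-saved → restored

REG = 0x9d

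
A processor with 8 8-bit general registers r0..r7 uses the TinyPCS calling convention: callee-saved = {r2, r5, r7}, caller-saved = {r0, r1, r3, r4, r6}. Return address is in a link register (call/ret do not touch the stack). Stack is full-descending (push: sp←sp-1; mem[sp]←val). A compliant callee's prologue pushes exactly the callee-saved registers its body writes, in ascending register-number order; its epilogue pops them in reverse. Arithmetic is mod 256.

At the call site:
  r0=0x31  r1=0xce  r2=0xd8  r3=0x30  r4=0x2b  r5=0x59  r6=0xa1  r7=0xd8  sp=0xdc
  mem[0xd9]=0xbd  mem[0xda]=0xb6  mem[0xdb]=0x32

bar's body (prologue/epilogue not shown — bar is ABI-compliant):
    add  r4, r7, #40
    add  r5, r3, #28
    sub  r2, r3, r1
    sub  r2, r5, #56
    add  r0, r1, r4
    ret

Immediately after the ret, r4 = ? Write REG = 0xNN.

prologue: push r2 → mem[0xdb]=0xd8, sp=0xdb
prologue: push r5 → mem[0xda]=0x59, sp=0xda
body[0] add  r4, r7, #40 → r4=0x00
body[1] add  r5, r3, #28 → r5=0x4c
body[2] sub  r2, r3, r1 → r2=0x62
body[3] sub  r2, r5, #56 → r2=0x14
body[4] add  r0, r1, r4 → r0=0xce
epilogue: pop r5=0x59, sp=0xdb
epilogue: pop r2=0xd8, sp=0xdc
r4 is caller-saved → body value

REG = 0x00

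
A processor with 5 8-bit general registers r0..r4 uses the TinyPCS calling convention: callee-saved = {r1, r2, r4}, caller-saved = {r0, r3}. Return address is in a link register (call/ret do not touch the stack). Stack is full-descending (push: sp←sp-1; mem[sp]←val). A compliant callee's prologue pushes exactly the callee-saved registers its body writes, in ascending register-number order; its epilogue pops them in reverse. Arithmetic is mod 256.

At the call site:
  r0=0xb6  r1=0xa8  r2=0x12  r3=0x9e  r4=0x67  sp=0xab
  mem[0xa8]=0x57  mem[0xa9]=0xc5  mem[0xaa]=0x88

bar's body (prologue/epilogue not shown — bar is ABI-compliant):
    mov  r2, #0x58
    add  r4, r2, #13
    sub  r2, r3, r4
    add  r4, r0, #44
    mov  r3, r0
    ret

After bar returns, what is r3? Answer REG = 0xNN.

REG = 0xb6

prologue: push r2 → mem[0xaa]=0x12, sp=0xaa
prologue: push r4 → mem[0xa9]=0x67, sp=0xa9
body[0] mov  r2, #0x58 → r2=0x58
body[1] add  r4, r2, #13 → r4=0x65
body[2] sub  r2, r3, r4 → r2=0x39
body[3] add  r4, r0, #44 → r4=0xe2
body[4] mov  r3, r0 → r3=0xb6
epilogue: pop r4=0x67, sp=0xaa
epilogue: pop r2=0x12, sp=0xab
r3 is caller-saved → body value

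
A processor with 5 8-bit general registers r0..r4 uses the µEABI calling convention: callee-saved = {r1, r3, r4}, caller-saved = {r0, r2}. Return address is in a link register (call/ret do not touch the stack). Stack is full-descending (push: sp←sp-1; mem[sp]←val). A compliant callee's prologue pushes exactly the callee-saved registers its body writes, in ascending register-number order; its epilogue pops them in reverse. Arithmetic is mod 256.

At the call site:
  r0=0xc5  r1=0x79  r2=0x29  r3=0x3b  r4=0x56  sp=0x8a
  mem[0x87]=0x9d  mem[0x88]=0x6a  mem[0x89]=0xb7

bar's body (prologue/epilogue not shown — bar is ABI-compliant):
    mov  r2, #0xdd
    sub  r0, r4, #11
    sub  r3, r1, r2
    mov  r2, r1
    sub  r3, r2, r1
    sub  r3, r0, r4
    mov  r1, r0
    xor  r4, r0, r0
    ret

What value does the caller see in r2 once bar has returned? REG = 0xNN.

REG = 0x79

prologue: push r1 → mem[0x89]=0x79, sp=0x89
prologue: push r3 → mem[0x88]=0x3b, sp=0x88
prologue: push r4 → mem[0x87]=0x56, sp=0x87
body[0] mov  r2, #0xdd → r2=0xdd
body[1] sub  r0, r4, #11 → r0=0x4b
body[2] sub  r3, r1, r2 → r3=0x9c
body[3] mov  r2, r1 → r2=0x79
body[4] sub  r3, r2, r1 → r3=0x00
body[5] sub  r3, r0, r4 → r3=0xf5
body[6] mov  r1, r0 → r1=0x4b
body[7] xor  r4, r0, r0 → r4=0x00
epilogue: pop r4=0x56, sp=0x88
epilogue: pop r3=0x3b, sp=0x89
epilogue: pop r1=0x79, sp=0x8a
r2 is caller-saved → body value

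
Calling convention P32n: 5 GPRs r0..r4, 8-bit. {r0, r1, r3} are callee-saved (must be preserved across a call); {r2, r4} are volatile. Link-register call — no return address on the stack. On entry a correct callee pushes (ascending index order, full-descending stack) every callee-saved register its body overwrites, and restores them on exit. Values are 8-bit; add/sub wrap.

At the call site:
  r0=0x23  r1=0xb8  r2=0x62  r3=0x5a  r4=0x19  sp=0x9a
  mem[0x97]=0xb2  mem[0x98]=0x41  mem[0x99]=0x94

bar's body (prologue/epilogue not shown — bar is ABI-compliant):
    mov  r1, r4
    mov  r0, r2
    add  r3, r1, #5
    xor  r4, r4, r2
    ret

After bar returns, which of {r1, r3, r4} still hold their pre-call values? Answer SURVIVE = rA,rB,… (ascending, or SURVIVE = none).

prologue: push r0 → mem[0x99]=0x23, sp=0x99
prologue: push r1 → mem[0x98]=0xb8, sp=0x98
prologue: push r3 → mem[0x97]=0x5a, sp=0x97
body[0] mov  r1, r4 → r1=0x19
body[1] mov  r0, r2 → r0=0x62
body[2] add  r3, r1, #5 → r3=0x1e
body[3] xor  r4, r4, r2 → r4=0x7b
epilogue: pop r3=0x5a, sp=0x98
epilogue: pop r1=0xb8, sp=0x99
epilogue: pop r0=0x23, sp=0x9a
r1: callee-saved, written=True
r3: callee-saved, written=True
r4: caller-saved, written=True

SURVIVE = r1,r3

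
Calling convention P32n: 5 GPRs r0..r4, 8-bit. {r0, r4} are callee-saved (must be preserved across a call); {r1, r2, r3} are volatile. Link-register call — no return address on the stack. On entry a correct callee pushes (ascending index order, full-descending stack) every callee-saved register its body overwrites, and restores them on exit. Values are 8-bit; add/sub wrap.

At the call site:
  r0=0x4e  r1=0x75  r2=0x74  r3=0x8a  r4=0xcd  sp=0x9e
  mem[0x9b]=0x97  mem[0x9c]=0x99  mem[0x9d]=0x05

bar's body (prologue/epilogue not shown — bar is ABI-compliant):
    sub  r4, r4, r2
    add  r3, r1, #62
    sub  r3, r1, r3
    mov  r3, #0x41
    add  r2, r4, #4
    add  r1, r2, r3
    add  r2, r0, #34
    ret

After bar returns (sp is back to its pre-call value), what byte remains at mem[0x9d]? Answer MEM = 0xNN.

prologue: push r4 -> mem[0x9d]=0xcd, sp=0x9d
body[0] sub  r4, r4, r2 -> r4=0x59
body[1] add  r3, r1, #62 -> r3=0xb3
body[2] sub  r3, r1, r3 -> r3=0xc2
body[3] mov  r3, #0x41 -> r3=0x41
body[4] add  r2, r4, #4 -> r2=0x5d
body[5] add  r1, r2, r3 -> r1=0x9e
body[6] add  r2, r0, #34 -> r2=0x70
epilogue: pop r4=0xcd, sp=0x9e
prologue pushed ['r4'] at ['0x9d']

MEM = 0xcd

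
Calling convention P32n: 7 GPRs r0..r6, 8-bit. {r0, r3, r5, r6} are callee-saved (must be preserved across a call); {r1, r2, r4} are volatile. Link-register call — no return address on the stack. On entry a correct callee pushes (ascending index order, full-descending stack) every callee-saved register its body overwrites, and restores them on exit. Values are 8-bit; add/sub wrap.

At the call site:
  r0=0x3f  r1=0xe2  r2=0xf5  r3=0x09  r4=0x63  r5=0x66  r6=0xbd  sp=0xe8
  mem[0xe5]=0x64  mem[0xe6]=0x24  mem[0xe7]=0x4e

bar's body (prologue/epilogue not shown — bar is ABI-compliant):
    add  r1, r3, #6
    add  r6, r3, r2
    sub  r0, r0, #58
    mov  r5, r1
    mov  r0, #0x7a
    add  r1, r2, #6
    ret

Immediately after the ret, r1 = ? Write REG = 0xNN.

REG = 0xfb

prologue: push r0 -> mem[0xe7]=0x3f, sp=0xe7
prologue: push r5 -> mem[0xe6]=0x66, sp=0xe6
prologue: push r6 -> mem[0xe5]=0xbd, sp=0xe5
body[0] add  r1, r3, #6 -> r1=0x0f
body[1] add  r6, r3, r2 -> r6=0xfe
body[2] sub  r0, r0, #58 -> r0=0x05
body[3] mov  r5, r1 -> r5=0x0f
body[4] mov  r0, #0x7a -> r0=0x7a
body[5] add  r1, r2, #6 -> r1=0xfb
epilogue: pop r6=0xbd, sp=0xe6
epilogue: pop r5=0x66, sp=0xe7
epilogue: pop r0=0x3f, sp=0xe8
r1 is caller-saved -> body value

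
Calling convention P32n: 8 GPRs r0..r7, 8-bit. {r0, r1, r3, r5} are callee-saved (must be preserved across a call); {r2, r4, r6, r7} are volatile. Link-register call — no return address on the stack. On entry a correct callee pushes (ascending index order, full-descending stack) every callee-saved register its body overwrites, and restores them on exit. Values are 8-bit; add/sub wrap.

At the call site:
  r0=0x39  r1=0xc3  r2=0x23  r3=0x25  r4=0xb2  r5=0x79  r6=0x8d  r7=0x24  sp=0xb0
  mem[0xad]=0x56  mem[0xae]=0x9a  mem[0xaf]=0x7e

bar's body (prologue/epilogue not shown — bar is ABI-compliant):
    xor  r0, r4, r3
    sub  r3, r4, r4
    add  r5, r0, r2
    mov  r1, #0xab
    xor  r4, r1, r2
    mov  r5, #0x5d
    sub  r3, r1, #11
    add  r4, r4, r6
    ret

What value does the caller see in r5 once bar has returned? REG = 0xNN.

REG = 0x79

prologue: push r0 → mem[0xaf]=0x39, sp=0xaf
prologue: push r1 → mem[0xae]=0xc3, sp=0xae
prologue: push r3 → mem[0xad]=0x25, sp=0xad
prologue: push r5 → mem[0xac]=0x79, sp=0xac
body[0] xor  r0, r4, r3 → r0=0x97
body[1] sub  r3, r4, r4 → r3=0x00
body[2] add  r5, r0, r2 → r5=0xba
body[3] mov  r1, #0xab → r1=0xab
body[4] xor  r4, r1, r2 → r4=0x88
body[5] mov  r5, #0x5d → r5=0x5d
body[6] sub  r3, r1, #11 → r3=0xa0
body[7] add  r4, r4, r6 → r4=0x15
epilogue: pop r5=0x79, sp=0xad
epilogue: pop r3=0x25, sp=0xae
epilogue: pop r1=0xc3, sp=0xaf
epilogue: pop r0=0x39, sp=0xb0
r5 is callee-saved → restored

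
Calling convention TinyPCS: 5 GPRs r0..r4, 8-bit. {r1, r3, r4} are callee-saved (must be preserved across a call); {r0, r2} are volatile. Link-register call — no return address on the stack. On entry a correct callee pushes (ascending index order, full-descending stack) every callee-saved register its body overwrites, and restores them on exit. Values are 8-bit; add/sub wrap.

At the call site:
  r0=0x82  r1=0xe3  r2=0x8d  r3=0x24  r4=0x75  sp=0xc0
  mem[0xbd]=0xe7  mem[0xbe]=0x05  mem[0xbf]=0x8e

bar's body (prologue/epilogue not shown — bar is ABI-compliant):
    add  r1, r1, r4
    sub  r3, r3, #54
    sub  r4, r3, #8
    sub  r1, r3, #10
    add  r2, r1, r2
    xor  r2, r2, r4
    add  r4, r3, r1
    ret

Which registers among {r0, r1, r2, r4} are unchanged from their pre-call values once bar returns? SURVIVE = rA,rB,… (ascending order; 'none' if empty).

prologue: push r1 -> mem[0xbf]=0xe3, sp=0xbf
prologue: push r3 -> mem[0xbe]=0x24, sp=0xbe
prologue: push r4 -> mem[0xbd]=0x75, sp=0xbd
body[0] add  r1, r1, r4 -> r1=0x58
body[1] sub  r3, r3, #54 -> r3=0xee
body[2] sub  r4, r3, #8 -> r4=0xe6
body[3] sub  r1, r3, #10 -> r1=0xe4
body[4] add  r2, r1, r2 -> r2=0x71
body[5] xor  r2, r2, r4 -> r2=0x97
body[6] add  r4, r3, r1 -> r4=0xd2
epilogue: pop r4=0x75, sp=0xbe
epilogue: pop r3=0x24, sp=0xbf
epilogue: pop r1=0xe3, sp=0xc0
r0: caller-saved, written=False
r1: callee-saved, written=True
r2: caller-saved, written=True
r4: callee-saved, written=True

SURVIVE = r0,r1,r4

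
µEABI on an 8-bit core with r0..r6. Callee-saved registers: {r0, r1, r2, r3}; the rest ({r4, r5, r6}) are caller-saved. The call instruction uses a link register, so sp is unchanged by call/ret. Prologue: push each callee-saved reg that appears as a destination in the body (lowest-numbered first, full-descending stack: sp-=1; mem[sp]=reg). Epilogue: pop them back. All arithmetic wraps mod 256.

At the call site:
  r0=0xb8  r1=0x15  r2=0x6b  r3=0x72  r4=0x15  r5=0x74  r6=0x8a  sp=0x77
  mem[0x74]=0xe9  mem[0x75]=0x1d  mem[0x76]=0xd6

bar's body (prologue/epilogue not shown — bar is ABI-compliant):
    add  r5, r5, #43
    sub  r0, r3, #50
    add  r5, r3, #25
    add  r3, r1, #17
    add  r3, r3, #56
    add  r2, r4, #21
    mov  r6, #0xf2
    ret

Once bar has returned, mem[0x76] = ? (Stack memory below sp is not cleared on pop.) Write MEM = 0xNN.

MEM = 0xb8

prologue: push r0 -> mem[0x76]=0xb8, sp=0x76
prologue: push r2 -> mem[0x75]=0x6b, sp=0x75
prologue: push r3 -> mem[0x74]=0x72, sp=0x74
body[0] add  r5, r5, #43 -> r5=0x9f
body[1] sub  r0, r3, #50 -> r0=0x40
body[2] add  r5, r3, #25 -> r5=0x8b
body[3] add  r3, r1, #17 -> r3=0x26
body[4] add  r3, r3, #56 -> r3=0x5e
body[5] add  r2, r4, #21 -> r2=0x2a
body[6] mov  r6, #0xf2 -> r6=0xf2
epilogue: pop r3=0x72, sp=0x75
epilogue: pop r2=0x6b, sp=0x76
epilogue: pop r0=0xb8, sp=0x77
prologue pushed ['r0', 'r2', 'r3'] at ['0x76', '0x75', '0x74']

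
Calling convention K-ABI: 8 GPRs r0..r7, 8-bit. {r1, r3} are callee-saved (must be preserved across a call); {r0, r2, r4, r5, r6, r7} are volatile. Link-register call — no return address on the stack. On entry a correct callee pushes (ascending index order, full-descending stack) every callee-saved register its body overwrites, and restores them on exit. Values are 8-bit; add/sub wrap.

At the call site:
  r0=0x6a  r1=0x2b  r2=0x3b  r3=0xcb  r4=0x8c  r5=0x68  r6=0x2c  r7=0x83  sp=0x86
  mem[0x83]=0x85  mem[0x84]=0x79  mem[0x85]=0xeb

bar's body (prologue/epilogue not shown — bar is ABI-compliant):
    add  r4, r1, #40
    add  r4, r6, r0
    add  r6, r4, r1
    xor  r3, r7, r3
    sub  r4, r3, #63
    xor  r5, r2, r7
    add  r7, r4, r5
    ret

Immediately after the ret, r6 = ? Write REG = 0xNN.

REG = 0xc1

prologue: push r3 -> mem[0x85]=0xcb, sp=0x85
body[0] add  r4, r1, #40 -> r4=0x53
body[1] add  r4, r6, r0 -> r4=0x96
body[2] add  r6, r4, r1 -> r6=0xc1
body[3] xor  r3, r7, r3 -> r3=0x48
body[4] sub  r4, r3, #63 -> r4=0x09
body[5] xor  r5, r2, r7 -> r5=0xb8
body[6] add  r7, r4, r5 -> r7=0xc1
epilogue: pop r3=0xcb, sp=0x86
r6 is caller-saved -> body value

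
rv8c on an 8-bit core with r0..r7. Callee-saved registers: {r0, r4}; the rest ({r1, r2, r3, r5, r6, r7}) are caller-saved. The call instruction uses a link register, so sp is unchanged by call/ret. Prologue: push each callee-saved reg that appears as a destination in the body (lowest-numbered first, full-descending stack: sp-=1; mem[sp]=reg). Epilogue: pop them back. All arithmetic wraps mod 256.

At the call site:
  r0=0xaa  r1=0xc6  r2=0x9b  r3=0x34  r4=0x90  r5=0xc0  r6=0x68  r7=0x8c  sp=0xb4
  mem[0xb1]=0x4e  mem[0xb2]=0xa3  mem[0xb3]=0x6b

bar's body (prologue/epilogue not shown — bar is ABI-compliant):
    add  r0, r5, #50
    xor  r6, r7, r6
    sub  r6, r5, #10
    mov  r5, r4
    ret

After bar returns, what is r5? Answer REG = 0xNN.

prologue: push r0 → mem[0xb3]=0xaa, sp=0xb3
body[0] add  r0, r5, #50 → r0=0xf2
body[1] xor  r6, r7, r6 → r6=0xe4
body[2] sub  r6, r5, #10 → r6=0xb6
body[3] mov  r5, r4 → r5=0x90
epilogue: pop r0=0xaa, sp=0xb4
r5 is caller-saved → body value

REG = 0x90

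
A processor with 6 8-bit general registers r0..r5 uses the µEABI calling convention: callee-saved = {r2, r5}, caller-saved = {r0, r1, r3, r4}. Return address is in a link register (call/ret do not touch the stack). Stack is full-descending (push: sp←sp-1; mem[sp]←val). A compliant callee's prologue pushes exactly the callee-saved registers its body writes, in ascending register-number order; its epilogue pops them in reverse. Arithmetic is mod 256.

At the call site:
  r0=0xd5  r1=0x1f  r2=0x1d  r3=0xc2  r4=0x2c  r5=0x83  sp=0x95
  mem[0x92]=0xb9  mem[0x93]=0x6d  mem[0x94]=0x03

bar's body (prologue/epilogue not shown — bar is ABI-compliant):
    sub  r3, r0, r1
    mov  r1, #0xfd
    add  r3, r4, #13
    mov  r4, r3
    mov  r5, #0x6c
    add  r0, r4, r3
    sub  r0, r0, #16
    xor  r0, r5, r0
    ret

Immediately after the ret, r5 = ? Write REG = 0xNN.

prologue: push r5 → mem[0x94]=0x83, sp=0x94
body[0] sub  r3, r0, r1 → r3=0xb6
body[1] mov  r1, #0xfd → r1=0xfd
body[2] add  r3, r4, #13 → r3=0x39
body[3] mov  r4, r3 → r4=0x39
body[4] mov  r5, #0x6c → r5=0x6c
body[5] add  r0, r4, r3 → r0=0x72
body[6] sub  r0, r0, #16 → r0=0x62
body[7] xor  r0, r5, r0 → r0=0x0e
epilogue: pop r5=0x83, sp=0x95
r5 is callee-saved → restored

REG = 0x83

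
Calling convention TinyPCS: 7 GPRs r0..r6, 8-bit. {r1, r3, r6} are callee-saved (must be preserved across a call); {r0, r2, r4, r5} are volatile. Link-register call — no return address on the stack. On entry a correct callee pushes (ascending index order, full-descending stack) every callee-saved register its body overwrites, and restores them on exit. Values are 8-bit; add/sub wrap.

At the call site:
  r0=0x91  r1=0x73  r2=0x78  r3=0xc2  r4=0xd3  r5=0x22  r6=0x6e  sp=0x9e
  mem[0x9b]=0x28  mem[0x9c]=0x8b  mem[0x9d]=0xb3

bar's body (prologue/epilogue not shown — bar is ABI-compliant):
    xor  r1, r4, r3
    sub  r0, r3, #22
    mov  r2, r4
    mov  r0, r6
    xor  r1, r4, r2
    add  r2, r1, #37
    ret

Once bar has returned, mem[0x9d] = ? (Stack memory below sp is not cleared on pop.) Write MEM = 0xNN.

prologue: push r1 → mem[0x9d]=0x73, sp=0x9d
body[0] xor  r1, r4, r3 → r1=0x11
body[1] sub  r0, r3, #22 → r0=0xac
body[2] mov  r2, r4 → r2=0xd3
body[3] mov  r0, r6 → r0=0x6e
body[4] xor  r1, r4, r2 → r1=0x00
body[5] add  r2, r1, #37 → r2=0x25
epilogue: pop r1=0x73, sp=0x9e
prologue pushed ['r1'] at ['0x9d']

MEM = 0x73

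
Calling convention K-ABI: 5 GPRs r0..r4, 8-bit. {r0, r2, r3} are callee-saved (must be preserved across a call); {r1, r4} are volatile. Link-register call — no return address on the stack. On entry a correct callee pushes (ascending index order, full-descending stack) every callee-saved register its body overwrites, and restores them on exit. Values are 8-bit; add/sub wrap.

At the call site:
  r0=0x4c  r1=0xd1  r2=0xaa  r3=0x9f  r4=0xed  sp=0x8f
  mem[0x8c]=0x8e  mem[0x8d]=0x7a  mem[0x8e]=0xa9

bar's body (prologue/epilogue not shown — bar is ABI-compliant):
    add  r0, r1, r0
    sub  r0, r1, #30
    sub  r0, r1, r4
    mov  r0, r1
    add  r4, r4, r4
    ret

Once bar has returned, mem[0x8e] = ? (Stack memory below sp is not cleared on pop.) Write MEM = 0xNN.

prologue: push r0 -> mem[0x8e]=0x4c, sp=0x8e
body[0] add  r0, r1, r0 -> r0=0x1d
body[1] sub  r0, r1, #30 -> r0=0xb3
body[2] sub  r0, r1, r4 -> r0=0xe4
body[3] mov  r0, r1 -> r0=0xd1
body[4] add  r4, r4, r4 -> r4=0xda
epilogue: pop r0=0x4c, sp=0x8f
prologue pushed ['r0'] at ['0x8e']

MEM = 0x4c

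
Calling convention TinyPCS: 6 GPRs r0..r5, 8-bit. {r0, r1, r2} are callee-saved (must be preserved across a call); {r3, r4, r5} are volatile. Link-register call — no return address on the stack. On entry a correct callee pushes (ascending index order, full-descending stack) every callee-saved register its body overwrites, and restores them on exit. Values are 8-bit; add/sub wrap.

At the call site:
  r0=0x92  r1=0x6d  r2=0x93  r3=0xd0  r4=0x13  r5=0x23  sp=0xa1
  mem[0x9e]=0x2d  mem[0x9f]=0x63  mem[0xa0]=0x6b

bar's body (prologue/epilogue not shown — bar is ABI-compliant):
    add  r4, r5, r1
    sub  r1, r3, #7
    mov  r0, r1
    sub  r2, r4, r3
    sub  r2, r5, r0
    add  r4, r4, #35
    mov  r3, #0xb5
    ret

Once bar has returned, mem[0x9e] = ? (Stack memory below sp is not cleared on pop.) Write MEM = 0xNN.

prologue: push r0 → mem[0xa0]=0x92, sp=0xa0
prologue: push r1 → mem[0x9f]=0x6d, sp=0x9f
prologue: push r2 → mem[0x9e]=0x93, sp=0x9e
body[0] add  r4, r5, r1 → r4=0x90
body[1] sub  r1, r3, #7 → r1=0xc9
body[2] mov  r0, r1 → r0=0xc9
body[3] sub  r2, r4, r3 → r2=0xc0
body[4] sub  r2, r5, r0 → r2=0x5a
body[5] add  r4, r4, #35 → r4=0xb3
body[6] mov  r3, #0xb5 → r3=0xb5
epilogue: pop r2=0x93, sp=0x9f
epilogue: pop r1=0x6d, sp=0xa0
epilogue: pop r0=0x92, sp=0xa1
prologue pushed ['r0', 'r1', 'r2'] at ['0xa0', '0x9f', '0x9e']

MEM = 0x93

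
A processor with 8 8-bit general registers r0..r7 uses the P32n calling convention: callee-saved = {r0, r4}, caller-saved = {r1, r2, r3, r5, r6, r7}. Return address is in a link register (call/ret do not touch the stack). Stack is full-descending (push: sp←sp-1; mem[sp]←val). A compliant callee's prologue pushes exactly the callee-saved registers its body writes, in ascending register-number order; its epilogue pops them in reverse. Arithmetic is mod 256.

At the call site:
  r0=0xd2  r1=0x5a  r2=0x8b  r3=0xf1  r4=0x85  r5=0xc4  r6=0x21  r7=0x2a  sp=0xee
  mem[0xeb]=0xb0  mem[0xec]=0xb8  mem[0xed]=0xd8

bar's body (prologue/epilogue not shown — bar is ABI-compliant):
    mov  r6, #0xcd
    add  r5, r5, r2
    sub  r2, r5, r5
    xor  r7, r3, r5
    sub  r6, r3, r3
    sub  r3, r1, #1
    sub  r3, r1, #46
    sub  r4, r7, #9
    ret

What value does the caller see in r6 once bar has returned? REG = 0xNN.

REG = 0x00

prologue: push r4 -> mem[0xed]=0x85, sp=0xed
body[0] mov  r6, #0xcd -> r6=0xcd
body[1] add  r5, r5, r2 -> r5=0x4f
body[2] sub  r2, r5, r5 -> r2=0x00
body[3] xor  r7, r3, r5 -> r7=0xbe
body[4] sub  r6, r3, r3 -> r6=0x00
body[5] sub  r3, r1, #1 -> r3=0x59
body[6] sub  r3, r1, #46 -> r3=0x2c
body[7] sub  r4, r7, #9 -> r4=0xb5
epilogue: pop r4=0x85, sp=0xee
r6 is caller-saved -> body value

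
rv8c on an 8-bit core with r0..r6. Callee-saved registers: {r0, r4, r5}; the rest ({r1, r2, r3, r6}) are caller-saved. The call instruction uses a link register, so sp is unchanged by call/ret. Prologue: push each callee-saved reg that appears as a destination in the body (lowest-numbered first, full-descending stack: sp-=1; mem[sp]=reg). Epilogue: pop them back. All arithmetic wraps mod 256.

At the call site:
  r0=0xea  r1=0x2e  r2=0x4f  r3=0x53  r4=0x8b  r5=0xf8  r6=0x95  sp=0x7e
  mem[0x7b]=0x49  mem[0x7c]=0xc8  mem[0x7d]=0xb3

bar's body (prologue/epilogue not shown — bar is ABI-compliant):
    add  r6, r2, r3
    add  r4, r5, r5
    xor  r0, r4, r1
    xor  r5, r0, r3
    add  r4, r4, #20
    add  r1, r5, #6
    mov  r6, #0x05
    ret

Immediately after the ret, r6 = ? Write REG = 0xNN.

prologue: push r0 → mem[0x7d]=0xea, sp=0x7d
prologue: push r4 → mem[0x7c]=0x8b, sp=0x7c
prologue: push r5 → mem[0x7b]=0xf8, sp=0x7b
body[0] add  r6, r2, r3 → r6=0xa2
body[1] add  r4, r5, r5 → r4=0xf0
body[2] xor  r0, r4, r1 → r0=0xde
body[3] xor  r5, r0, r3 → r5=0x8d
body[4] add  r4, r4, #20 → r4=0x04
body[5] add  r1, r5, #6 → r1=0x93
body[6] mov  r6, #0x05 → r6=0x05
epilogue: pop r5=0xf8, sp=0x7c
epilogue: pop r4=0x8b, sp=0x7d
epilogue: pop r0=0xea, sp=0x7e
r6 is caller-saved → body value

REG = 0x05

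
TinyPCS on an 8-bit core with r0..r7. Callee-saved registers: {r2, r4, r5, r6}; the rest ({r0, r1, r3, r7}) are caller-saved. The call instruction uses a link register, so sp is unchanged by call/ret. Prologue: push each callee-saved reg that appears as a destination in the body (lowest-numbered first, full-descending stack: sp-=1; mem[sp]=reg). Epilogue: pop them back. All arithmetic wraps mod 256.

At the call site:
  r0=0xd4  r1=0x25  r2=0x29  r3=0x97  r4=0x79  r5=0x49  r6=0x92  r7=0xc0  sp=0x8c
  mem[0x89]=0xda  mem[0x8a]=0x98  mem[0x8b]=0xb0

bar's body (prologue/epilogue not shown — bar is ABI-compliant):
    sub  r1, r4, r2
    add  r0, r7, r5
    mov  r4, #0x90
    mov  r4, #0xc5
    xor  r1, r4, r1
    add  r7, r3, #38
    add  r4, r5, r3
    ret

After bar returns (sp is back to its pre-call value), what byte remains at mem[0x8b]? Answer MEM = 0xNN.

MEM = 0x79

prologue: push r4 -> mem[0x8b]=0x79, sp=0x8b
body[0] sub  r1, r4, r2 -> r1=0x50
body[1] add  r0, r7, r5 -> r0=0x09
body[2] mov  r4, #0x90 -> r4=0x90
body[3] mov  r4, #0xc5 -> r4=0xc5
body[4] xor  r1, r4, r1 -> r1=0x95
body[5] add  r7, r3, #38 -> r7=0xbd
body[6] add  r4, r5, r3 -> r4=0xe0
epilogue: pop r4=0x79, sp=0x8c
prologue pushed ['r4'] at ['0x8b']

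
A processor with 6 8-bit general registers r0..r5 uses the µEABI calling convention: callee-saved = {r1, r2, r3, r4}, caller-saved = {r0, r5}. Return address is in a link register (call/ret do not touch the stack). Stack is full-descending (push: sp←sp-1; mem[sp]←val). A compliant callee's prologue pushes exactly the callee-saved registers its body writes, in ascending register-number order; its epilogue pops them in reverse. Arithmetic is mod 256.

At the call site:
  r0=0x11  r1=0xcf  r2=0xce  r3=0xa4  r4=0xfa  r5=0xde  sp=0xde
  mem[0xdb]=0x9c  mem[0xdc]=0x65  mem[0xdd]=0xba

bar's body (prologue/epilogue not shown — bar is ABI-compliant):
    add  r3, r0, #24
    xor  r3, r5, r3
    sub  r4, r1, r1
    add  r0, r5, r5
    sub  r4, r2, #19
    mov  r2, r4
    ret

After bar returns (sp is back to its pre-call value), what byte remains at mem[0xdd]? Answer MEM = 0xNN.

MEM = 0xce

prologue: push r2 → mem[0xdd]=0xce, sp=0xdd
prologue: push r3 → mem[0xdc]=0xa4, sp=0xdc
prologue: push r4 → mem[0xdb]=0xfa, sp=0xdb
body[0] add  r3, r0, #24 → r3=0x29
body[1] xor  r3, r5, r3 → r3=0xf7
body[2] sub  r4, r1, r1 → r4=0x00
body[3] add  r0, r5, r5 → r0=0xbc
body[4] sub  r4, r2, #19 → r4=0xbb
body[5] mov  r2, r4 → r2=0xbb
epilogue: pop r4=0xfa, sp=0xdc
epilogue: pop r3=0xa4, sp=0xdd
epilogue: pop r2=0xce, sp=0xde
prologue pushed ['r2', 'r3', 'r4'] at ['0xdd', '0xdc', '0xdb']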